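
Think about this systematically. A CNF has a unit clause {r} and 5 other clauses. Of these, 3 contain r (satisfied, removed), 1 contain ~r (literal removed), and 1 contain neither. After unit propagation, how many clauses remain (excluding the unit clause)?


Satisfied (removed): 3
Shortened (remain): 1
Unchanged (remain): 1
Remaining = 1 + 1 = 2

2


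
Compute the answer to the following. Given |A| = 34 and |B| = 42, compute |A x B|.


The Cartesian product A x B contains all ordered pairs (a, b).
|A x B| = |A| * |B| = 34 * 42 = 1428

1428


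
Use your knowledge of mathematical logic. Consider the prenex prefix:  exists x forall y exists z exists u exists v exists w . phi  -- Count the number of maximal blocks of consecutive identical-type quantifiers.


Quantifier-type sequence: E A E E E E  (A=forall, E=exists)
Group into maximal same-type runs:
  Ex1 | Ax1 | Ex4
Number of blocks = 3

3


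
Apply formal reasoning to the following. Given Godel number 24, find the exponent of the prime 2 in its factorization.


Factorize 24 by dividing by 2 repeatedly.
Division steps: 2 divides 24 exactly 3 time(s).
Exponent of 2 = 3

3


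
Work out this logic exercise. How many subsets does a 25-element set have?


The power set of a set with n elements has 2^n elements.
|P(S)| = 2^25 = 33554432

33554432


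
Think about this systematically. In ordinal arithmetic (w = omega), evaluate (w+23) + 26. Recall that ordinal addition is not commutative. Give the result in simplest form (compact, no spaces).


Compute (w+23) + 26.
Ordinal + is associative but NOT commutative; for finite n>0, n + w = w but w + n stays w+n.
By associativity: (w+23) + 26 = w + (23+26) = w+49.
Result = w+49

w+49


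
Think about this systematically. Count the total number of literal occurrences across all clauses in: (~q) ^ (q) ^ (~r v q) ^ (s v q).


Counting literals in each clause:
Clause 1: 1 literal(s)
Clause 2: 1 literal(s)
Clause 3: 2 literal(s)
Clause 4: 2 literal(s)
Total = 6

6


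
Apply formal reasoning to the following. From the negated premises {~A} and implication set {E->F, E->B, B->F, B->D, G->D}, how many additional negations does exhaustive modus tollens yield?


Initial negated facts: {~A}
Apply modus tollens to closure:
  (no implication fires)
Final negated: {~A}
New negations: {(none)}
Count = 0

0


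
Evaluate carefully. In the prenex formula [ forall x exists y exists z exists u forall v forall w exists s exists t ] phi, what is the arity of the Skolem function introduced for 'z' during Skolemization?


Quantifier prefix: forall x exists y exists z exists u forall v forall w exists s exists t
'z' is existentially quantified at position 3.
Universal variables preceding it: x
Skolem function arity = 1

1


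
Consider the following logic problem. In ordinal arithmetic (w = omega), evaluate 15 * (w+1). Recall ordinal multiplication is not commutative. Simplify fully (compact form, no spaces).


Compute 15 * (w+1).
Ordinal * is associative and left-distributive over +, but NOT commutative; for finite n>1, n*w = w but w*n stays w*n.
By left-distributivity: 15 * (w+1) = 15*w + 15*1 = w + 15 = w+15.
Result = w+15

w+15


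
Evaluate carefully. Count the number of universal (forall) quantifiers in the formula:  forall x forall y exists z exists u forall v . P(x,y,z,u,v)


Quantifier prefix: forall x forall y exists z exists u forall v
Mark each quantifier type:
  U U E E U
Universal count = 3, Existential count = 2
Asked for universal (forall) quantifiers: 3

3


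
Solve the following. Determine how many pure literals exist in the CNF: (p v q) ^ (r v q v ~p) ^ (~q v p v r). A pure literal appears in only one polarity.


Check each variable for pure literal status:
p: mixed (not pure)
q: mixed (not pure)
r: pure positive
Pure literal count = 1

1


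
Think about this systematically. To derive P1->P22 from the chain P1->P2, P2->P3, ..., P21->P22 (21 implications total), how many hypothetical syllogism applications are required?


With 21 implications in a chain connecting 22 propositions:
P1->P2, P2->P3, ..., P21->P22
Steps needed = (number of implications) - 1 = 21 - 1 = 20

20


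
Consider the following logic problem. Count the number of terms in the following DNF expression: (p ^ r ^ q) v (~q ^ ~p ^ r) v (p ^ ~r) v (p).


A DNF formula is a disjunction of terms (conjunctions).
Terms are separated by v.
Counting the disjuncts: 4 terms.

4


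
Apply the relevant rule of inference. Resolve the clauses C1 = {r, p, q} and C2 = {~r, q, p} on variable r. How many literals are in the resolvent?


Remove r from C1 and ~r from C2.
C1 remainder: {p, q}
C2 remainder: {q, p}
Union (resolvent): {p, q}
Resolvent has 2 literal(s).

2


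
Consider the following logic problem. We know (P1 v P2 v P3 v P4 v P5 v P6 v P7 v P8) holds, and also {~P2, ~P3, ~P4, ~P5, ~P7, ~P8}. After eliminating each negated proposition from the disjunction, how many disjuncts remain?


Original disjuncts (8): P1, P2, P3, P4, P5, P6, P7, P8
Negated (eliminate): ~P2, ~P3, ~P4, ~P5, ~P7, ~P8
Remaining disjuncts: P1, P6
Count = 8 - 6 = 2

2


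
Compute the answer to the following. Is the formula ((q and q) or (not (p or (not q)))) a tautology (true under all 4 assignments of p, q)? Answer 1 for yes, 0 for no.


Check all 4 assignments:
p=0, q=0: 0
p=0, q=1: 1
p=1, q=0: 0
p=1, q=1: 1
Satisfying count = 2/4.
Tautology iff count = 4: no.

0


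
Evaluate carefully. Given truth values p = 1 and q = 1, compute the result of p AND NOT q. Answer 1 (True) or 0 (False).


p = 1, q = 1
Operation: p AND NOT q
Evaluate: 1 AND NOT 1 = 0

0


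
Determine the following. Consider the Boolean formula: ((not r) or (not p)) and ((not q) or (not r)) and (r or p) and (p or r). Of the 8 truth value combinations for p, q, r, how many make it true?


Evaluate all 8 assignments for p, q, r:
p=0, q=0, r=0: 0
p=0, q=0, r=1: 1
p=0, q=1, r=0: 0
p=0, q=1, r=1: 0
p=1, q=0, r=0: 1
p=1, q=0, r=1: 0
p=1, q=1, r=0: 1
p=1, q=1, r=1: 0
Satisfying count = 3

3


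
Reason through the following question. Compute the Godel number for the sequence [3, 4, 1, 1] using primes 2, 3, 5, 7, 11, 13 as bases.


Encode each element as an exponent of the corresponding prime:
  2^3 = 8
  3^4 = 81
  5^1 = 5
  7^1 = 7
Product = 8 * 81 * 5 * 7 = 22680

22680


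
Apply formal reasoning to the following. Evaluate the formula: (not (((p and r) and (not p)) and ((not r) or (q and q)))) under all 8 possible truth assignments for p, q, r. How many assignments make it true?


Check all 8 assignments:
p=0, q=0, r=0: 1
p=0, q=0, r=1: 1
p=0, q=1, r=0: 1
p=0, q=1, r=1: 1
p=1, q=0, r=0: 1
p=1, q=0, r=1: 1
p=1, q=1, r=0: 1
p=1, q=1, r=1: 1
Count of True = 8

8


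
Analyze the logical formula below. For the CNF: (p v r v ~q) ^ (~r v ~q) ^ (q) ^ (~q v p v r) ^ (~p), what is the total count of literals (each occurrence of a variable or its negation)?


Counting literals in each clause:
Clause 1: 3 literal(s)
Clause 2: 2 literal(s)
Clause 3: 1 literal(s)
Clause 4: 3 literal(s)
Clause 5: 1 literal(s)
Total = 10

10


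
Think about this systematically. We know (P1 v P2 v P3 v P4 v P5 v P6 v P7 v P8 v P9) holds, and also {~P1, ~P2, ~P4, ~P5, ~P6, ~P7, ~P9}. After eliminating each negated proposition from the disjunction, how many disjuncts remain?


Original disjuncts (9): P1, P2, P3, P4, P5, P6, P7, P8, P9
Negated (eliminate): ~P1, ~P2, ~P4, ~P5, ~P6, ~P7, ~P9
Remaining disjuncts: P3, P8
Count = 9 - 7 = 2

2


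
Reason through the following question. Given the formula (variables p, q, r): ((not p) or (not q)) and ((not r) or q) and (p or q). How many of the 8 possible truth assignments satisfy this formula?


Evaluate all 8 assignments for p, q, r:
p=0, q=0, r=0: 0
p=0, q=0, r=1: 0
p=0, q=1, r=0: 1
p=0, q=1, r=1: 1
p=1, q=0, r=0: 1
p=1, q=0, r=1: 0
p=1, q=1, r=0: 0
p=1, q=1, r=1: 0
Satisfying count = 3

3


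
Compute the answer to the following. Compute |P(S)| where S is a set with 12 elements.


The power set of a set with n elements has 2^n elements.
|P(S)| = 2^12 = 4096

4096


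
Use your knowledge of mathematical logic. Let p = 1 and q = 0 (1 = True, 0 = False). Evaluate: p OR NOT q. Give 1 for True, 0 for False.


p = 1, q = 0
Operation: p OR NOT q
Evaluate: 1 OR NOT 0 = 1

1


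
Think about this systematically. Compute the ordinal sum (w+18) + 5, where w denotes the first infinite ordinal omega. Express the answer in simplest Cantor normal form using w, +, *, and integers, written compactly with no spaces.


Compute (w+18) + 5.
Ordinal + is associative but NOT commutative; for finite n>0, n + w = w but w + n stays w+n.
By associativity: (w+18) + 5 = w + (18+5) = w+23.
Result = w+23

w+23


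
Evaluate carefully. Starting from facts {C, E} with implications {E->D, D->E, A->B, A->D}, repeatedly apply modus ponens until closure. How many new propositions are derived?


Initial facts: {C, E}
Apply modus ponens to closure:
  E and E->D  =>  D
Final known: {C, D, E}
New propositions: {D}
Count = 1

1


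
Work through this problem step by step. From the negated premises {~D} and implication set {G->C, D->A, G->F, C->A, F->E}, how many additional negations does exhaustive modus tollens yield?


Initial negated facts: {~D}
Apply modus tollens to closure:
  (no implication fires)
Final negated: {~D}
New negations: {(none)}
Count = 0

0


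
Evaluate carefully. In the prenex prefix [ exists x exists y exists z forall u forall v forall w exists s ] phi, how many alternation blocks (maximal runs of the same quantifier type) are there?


Quantifier-type sequence: E E E A A A E  (A=forall, E=exists)
Group into maximal same-type runs:
  Ex3 | Ax3 | Ex1
Number of blocks = 3

3


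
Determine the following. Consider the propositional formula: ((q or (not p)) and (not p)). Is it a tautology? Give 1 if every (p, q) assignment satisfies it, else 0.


Check all 4 assignments:
p=0, q=0: 1
p=0, q=1: 1
p=1, q=0: 0
p=1, q=1: 0
Satisfying count = 2/4.
Tautology iff count = 4: no.

0


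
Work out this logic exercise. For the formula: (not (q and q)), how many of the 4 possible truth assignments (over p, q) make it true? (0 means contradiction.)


Check all 4 assignments:
p=0, q=0: 1
p=0, q=1: 0
p=1, q=0: 1
p=1, q=1: 0
Count of True = 2

2


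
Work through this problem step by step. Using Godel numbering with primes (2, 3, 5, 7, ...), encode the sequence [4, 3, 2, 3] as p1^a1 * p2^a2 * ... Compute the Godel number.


Encode each element as an exponent of the corresponding prime:
  2^4 = 16
  3^3 = 27
  5^2 = 25
  7^3 = 343
Product = 16 * 27 * 25 * 343 = 3704400

3704400


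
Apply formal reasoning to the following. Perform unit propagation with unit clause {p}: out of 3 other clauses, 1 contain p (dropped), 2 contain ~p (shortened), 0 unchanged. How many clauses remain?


Satisfied (removed): 1
Shortened (remain): 2
Unchanged (remain): 0
Remaining = 2 + 0 = 2

2


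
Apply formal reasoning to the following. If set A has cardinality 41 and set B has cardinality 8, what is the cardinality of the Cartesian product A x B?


The Cartesian product A x B contains all ordered pairs (a, b).
|A x B| = |A| * |B| = 41 * 8 = 328

328


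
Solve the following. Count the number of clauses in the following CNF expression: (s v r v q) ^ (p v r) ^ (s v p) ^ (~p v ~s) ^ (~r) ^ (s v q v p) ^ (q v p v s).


A CNF formula is a conjunction of clauses.
Clauses are separated by ^.
Counting the conjuncts: 7 clauses.

7


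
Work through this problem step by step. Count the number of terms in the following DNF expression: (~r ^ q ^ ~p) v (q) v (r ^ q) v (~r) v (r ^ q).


A DNF formula is a disjunction of terms (conjunctions).
Terms are separated by v.
Counting the disjuncts: 5 terms.

5


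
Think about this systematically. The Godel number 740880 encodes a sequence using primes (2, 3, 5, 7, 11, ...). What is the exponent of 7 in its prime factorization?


Factorize 740880 by dividing by 7 repeatedly.
Division steps: 7 divides 740880 exactly 3 time(s).
Exponent of 7 = 3

3


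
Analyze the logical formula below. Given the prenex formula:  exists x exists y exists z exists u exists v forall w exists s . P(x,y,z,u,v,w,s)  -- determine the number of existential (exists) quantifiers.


Quantifier prefix: exists x exists y exists z exists u exists v forall w exists s
Mark each quantifier type:
  E E E E E U E
Universal count = 1, Existential count = 6
Asked for existential (exists) quantifiers: 6

6


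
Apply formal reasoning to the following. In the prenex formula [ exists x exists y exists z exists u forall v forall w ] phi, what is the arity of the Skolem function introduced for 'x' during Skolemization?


Quantifier prefix: exists x exists y exists z exists u forall v forall w
'x' is existentially quantified at position 1.
No universal quantifiers precede it.
Skolem function arity = 0 (a Skolem constant)

0


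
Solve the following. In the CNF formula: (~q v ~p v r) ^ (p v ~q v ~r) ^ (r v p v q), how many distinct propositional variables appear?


Identify each variable that appears in the formula.
Variables found: p, q, r
Count = 3

3


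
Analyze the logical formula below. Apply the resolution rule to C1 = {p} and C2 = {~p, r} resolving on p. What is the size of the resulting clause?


Remove p from C1 and ~p from C2.
C1 remainder: {}
C2 remainder: {r}
Union (resolvent): {r}
Resolvent has 1 literal(s).

1


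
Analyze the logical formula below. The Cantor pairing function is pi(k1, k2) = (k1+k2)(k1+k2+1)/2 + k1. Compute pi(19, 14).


k1 + k2 = 33
(k1+k2)(k1+k2+1)/2 = 33 * 34 / 2 = 561
pi = 561 + 19 = 580

580


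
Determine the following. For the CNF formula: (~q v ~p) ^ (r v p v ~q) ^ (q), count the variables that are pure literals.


Check each variable for pure literal status:
p: mixed (not pure)
q: mixed (not pure)
r: pure positive
Pure literal count = 1

1


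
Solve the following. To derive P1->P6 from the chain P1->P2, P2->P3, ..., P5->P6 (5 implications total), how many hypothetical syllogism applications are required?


With 5 implications in a chain connecting 6 propositions:
P1->P2, P2->P3, ..., P5->P6
Steps needed = (number of implications) - 1 = 5 - 1 = 4

4


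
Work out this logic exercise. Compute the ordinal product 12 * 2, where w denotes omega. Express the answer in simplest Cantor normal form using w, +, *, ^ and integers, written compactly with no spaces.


Compute 12 * 2.
Ordinal * is associative and left-distributive over +, but NOT commutative; for finite n>1, n*w = w but w*n stays w*n.
Both finite; ordinal * agrees with natural *: 12 * 2 = 24.
Result = 24

24


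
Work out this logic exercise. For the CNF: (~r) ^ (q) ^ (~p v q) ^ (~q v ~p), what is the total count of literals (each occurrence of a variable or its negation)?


Counting literals in each clause:
Clause 1: 1 literal(s)
Clause 2: 1 literal(s)
Clause 3: 2 literal(s)
Clause 4: 2 literal(s)
Total = 6

6


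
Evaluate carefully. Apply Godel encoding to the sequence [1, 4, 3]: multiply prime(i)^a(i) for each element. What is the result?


Encode each element as an exponent of the corresponding prime:
  2^1 = 2
  3^4 = 81
  5^3 = 125
Product = 2 * 81 * 125 = 20250

20250


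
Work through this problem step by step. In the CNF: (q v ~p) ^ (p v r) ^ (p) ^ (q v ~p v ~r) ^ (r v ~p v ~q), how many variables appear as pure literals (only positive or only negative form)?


Check each variable for pure literal status:
p: mixed (not pure)
q: mixed (not pure)
r: mixed (not pure)
Pure literal count = 0

0


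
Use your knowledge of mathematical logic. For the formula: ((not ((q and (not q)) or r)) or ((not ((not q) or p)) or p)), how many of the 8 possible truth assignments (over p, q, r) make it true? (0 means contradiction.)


Check all 8 assignments:
p=0, q=0, r=0: 1
p=0, q=0, r=1: 0
p=0, q=1, r=0: 1
p=0, q=1, r=1: 1
p=1, q=0, r=0: 1
p=1, q=0, r=1: 1
p=1, q=1, r=0: 1
p=1, q=1, r=1: 1
Count of True = 7

7


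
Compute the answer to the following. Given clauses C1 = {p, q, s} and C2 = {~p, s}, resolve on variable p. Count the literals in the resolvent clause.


Remove p from C1 and ~p from C2.
C1 remainder: {q, s}
C2 remainder: {s}
Union (resolvent): {q, s}
Resolvent has 2 literal(s).

2


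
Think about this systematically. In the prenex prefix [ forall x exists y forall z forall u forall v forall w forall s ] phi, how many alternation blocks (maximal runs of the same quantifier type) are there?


Quantifier-type sequence: A E A A A A A  (A=forall, E=exists)
Group into maximal same-type runs:
  Ax1 | Ex1 | Ax5
Number of blocks = 3

3


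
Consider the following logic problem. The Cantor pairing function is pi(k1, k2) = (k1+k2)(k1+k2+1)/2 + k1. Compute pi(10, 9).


k1 + k2 = 19
(k1+k2)(k1+k2+1)/2 = 19 * 20 / 2 = 190
pi = 190 + 10 = 200

200


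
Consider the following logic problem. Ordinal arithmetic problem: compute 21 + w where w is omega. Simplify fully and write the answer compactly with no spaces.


Compute 21 + w.
Ordinal + is associative but NOT commutative; for finite n>0, n + w = w but w + n stays w+n.
Any finite left addend is absorbed by w on the right: 21 + w = w.
Result = w

w


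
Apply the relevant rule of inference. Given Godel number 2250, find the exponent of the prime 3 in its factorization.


Factorize 2250 by dividing by 3 repeatedly.
Division steps: 3 divides 2250 exactly 2 time(s).
Exponent of 3 = 2

2


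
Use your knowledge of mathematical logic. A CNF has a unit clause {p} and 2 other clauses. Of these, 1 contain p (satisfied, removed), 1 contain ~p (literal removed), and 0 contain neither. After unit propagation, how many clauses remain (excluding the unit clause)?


Satisfied (removed): 1
Shortened (remain): 1
Unchanged (remain): 0
Remaining = 1 + 0 = 1

1


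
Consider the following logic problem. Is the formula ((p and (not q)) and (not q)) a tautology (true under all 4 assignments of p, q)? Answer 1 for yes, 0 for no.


Check all 4 assignments:
p=0, q=0: 0
p=0, q=1: 0
p=1, q=0: 1
p=1, q=1: 0
Satisfying count = 1/4.
Tautology iff count = 4: no.

0


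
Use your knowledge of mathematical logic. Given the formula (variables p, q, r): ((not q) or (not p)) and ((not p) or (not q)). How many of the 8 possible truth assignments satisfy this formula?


Evaluate all 8 assignments for p, q, r:
p=0, q=0, r=0: 1
p=0, q=0, r=1: 1
p=0, q=1, r=0: 1
p=0, q=1, r=1: 1
p=1, q=0, r=0: 1
p=1, q=0, r=1: 1
p=1, q=1, r=0: 0
p=1, q=1, r=1: 0
Satisfying count = 6

6


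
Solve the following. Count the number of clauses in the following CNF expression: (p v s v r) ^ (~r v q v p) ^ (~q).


A CNF formula is a conjunction of clauses.
Clauses are separated by ^.
Counting the conjuncts: 3 clauses.

3


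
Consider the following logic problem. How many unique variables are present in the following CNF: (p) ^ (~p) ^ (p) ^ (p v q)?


Identify each variable that appears in the formula.
Variables found: p, q
Count = 2

2


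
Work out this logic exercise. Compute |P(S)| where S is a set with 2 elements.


The power set of a set with n elements has 2^n elements.
|P(S)| = 2^2 = 4

4


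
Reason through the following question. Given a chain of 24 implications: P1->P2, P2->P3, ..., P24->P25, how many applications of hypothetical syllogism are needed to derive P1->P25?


With 24 implications in a chain connecting 25 propositions:
P1->P2, P2->P3, ..., P24->P25
Steps needed = (number of implications) - 1 = 24 - 1 = 23

23


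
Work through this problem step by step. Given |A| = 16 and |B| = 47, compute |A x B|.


The Cartesian product A x B contains all ordered pairs (a, b).
|A x B| = |A| * |B| = 16 * 47 = 752

752


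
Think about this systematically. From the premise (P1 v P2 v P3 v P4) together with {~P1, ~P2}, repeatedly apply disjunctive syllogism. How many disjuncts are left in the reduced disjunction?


Original disjuncts (4): P1, P2, P3, P4
Negated (eliminate): ~P1, ~P2
Remaining disjuncts: P3, P4
Count = 4 - 2 = 2

2


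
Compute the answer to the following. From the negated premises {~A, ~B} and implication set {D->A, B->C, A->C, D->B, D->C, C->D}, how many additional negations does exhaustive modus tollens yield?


Initial negated facts: {~A, ~B}
Apply modus tollens to closure:
  ~A and D->A  =>  ~D
  ~D and C->D  =>  ~C
Final negated: {~A, ~B, ~C, ~D}
New negations: {~C, ~D}
Count = 2

2


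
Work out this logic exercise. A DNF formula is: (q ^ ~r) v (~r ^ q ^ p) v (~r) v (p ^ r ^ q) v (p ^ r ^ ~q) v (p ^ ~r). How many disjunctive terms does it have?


A DNF formula is a disjunction of terms (conjunctions).
Terms are separated by v.
Counting the disjuncts: 6 terms.

6


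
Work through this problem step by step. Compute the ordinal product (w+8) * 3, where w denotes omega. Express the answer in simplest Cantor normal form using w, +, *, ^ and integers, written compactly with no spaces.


Compute (w+8) * 3.
Ordinal * is associative and left-distributive over +, but NOT commutative; for finite n>1, n*w = w but w*n stays w*n.
(w+8) * 3 = (w+8) repeated 3 times. Each intermediate +8 is absorbed by the following w; only the last survives: w*3+8.
Result = w*3+8

w*3+8


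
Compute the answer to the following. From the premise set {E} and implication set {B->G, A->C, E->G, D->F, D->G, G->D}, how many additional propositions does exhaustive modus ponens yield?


Initial facts: {E}
Apply modus ponens to closure:
  E and E->G  =>  G
  G and G->D  =>  D
  D and D->F  =>  F
Final known: {D, E, F, G}
New propositions: {D, F, G}
Count = 3

3


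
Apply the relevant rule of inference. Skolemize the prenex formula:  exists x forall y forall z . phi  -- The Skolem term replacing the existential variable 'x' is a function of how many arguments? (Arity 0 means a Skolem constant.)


Quantifier prefix: exists x forall y forall z
'x' is existentially quantified at position 1.
No universal quantifiers precede it.
Skolem function arity = 0 (a Skolem constant)

0


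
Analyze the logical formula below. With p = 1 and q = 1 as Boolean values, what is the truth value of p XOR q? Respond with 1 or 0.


p = 1, q = 1
Operation: p XOR q
Evaluate: 1 XOR 1 = 0

0


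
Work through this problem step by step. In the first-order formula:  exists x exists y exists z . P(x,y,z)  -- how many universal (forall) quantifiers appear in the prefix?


Quantifier prefix: exists x exists y exists z
Mark each quantifier type:
  E E E
Universal count = 0, Existential count = 3
Asked for universal (forall) quantifiers: 0

0


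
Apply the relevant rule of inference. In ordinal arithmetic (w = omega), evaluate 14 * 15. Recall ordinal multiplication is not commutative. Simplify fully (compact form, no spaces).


Compute 14 * 15.
Ordinal * is associative and left-distributive over +, but NOT commutative; for finite n>1, n*w = w but w*n stays w*n.
Both finite; ordinal * agrees with natural *: 14 * 15 = 210.
Result = 210

210


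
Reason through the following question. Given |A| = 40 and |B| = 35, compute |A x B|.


The Cartesian product A x B contains all ordered pairs (a, b).
|A x B| = |A| * |B| = 40 * 35 = 1400

1400


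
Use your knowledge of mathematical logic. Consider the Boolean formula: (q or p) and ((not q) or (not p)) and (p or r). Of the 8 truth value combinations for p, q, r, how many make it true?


Evaluate all 8 assignments for p, q, r:
p=0, q=0, r=0: 0
p=0, q=0, r=1: 0
p=0, q=1, r=0: 0
p=0, q=1, r=1: 1
p=1, q=0, r=0: 1
p=1, q=0, r=1: 1
p=1, q=1, r=0: 0
p=1, q=1, r=1: 0
Satisfying count = 3

3


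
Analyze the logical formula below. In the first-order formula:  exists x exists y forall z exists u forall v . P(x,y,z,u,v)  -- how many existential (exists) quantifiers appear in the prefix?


Quantifier prefix: exists x exists y forall z exists u forall v
Mark each quantifier type:
  E E U E U
Universal count = 2, Existential count = 3
Asked for existential (exists) quantifiers: 3

3


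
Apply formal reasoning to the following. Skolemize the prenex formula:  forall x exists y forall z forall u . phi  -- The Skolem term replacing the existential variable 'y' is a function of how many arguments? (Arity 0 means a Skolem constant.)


Quantifier prefix: forall x exists y forall z forall u
'y' is existentially quantified at position 2.
Universal variables preceding it: x
Skolem function arity = 1

1


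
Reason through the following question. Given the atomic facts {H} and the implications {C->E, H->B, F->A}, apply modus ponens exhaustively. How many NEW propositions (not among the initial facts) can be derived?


Initial facts: {H}
Apply modus ponens to closure:
  H and H->B  =>  B
Final known: {B, H}
New propositions: {B}
Count = 1

1


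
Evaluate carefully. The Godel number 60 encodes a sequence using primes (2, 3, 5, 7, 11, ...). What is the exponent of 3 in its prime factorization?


Factorize 60 by dividing by 3 repeatedly.
Division steps: 3 divides 60 exactly 1 time(s).
Exponent of 3 = 1

1


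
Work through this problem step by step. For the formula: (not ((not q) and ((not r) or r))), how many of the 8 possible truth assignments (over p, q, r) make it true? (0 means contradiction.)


Check all 8 assignments:
p=0, q=0, r=0: 0
p=0, q=0, r=1: 0
p=0, q=1, r=0: 1
p=0, q=1, r=1: 1
p=1, q=0, r=0: 0
p=1, q=0, r=1: 0
p=1, q=1, r=0: 1
p=1, q=1, r=1: 1
Count of True = 4

4


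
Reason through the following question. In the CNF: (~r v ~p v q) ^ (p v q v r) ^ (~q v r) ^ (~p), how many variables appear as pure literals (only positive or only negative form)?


Check each variable for pure literal status:
p: mixed (not pure)
q: mixed (not pure)
r: mixed (not pure)
Pure literal count = 0

0


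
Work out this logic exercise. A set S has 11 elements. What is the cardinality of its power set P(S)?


The power set of a set with n elements has 2^n elements.
|P(S)| = 2^11 = 2048

2048


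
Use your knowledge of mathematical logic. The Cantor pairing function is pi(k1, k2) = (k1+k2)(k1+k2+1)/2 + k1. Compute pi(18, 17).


k1 + k2 = 35
(k1+k2)(k1+k2+1)/2 = 35 * 36 / 2 = 630
pi = 630 + 18 = 648

648


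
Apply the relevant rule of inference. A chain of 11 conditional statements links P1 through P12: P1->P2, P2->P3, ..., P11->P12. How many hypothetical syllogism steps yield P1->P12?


With 11 implications in a chain connecting 12 propositions:
P1->P2, P2->P3, ..., P11->P12
Steps needed = (number of implications) - 1 = 11 - 1 = 10

10


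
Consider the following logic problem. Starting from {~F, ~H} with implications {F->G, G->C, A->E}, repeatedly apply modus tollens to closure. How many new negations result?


Initial negated facts: {~F, ~H}
Apply modus tollens to closure:
  (no implication fires)
Final negated: {~F, ~H}
New negations: {(none)}
Count = 0

0


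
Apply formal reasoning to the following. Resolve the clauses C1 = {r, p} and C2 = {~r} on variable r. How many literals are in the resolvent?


Remove r from C1 and ~r from C2.
C1 remainder: {p}
C2 remainder: {}
Union (resolvent): {p}
Resolvent has 1 literal(s).

1


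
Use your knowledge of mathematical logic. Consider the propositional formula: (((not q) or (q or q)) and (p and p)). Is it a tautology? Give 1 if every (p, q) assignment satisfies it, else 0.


Check all 4 assignments:
p=0, q=0: 0
p=0, q=1: 0
p=1, q=0: 1
p=1, q=1: 1
Satisfying count = 2/4.
Tautology iff count = 4: no.

0


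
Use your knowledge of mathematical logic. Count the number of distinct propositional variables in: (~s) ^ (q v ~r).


Identify each variable that appears in the formula.
Variables found: q, r, s
Count = 3

3


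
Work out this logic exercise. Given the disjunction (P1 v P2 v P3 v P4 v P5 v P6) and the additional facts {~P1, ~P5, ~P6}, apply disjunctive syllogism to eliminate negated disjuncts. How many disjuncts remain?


Original disjuncts (6): P1, P2, P3, P4, P5, P6
Negated (eliminate): ~P1, ~P5, ~P6
Remaining disjuncts: P2, P3, P4
Count = 6 - 3 = 3

3


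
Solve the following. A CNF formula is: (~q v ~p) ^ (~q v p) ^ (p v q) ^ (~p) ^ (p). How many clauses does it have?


A CNF formula is a conjunction of clauses.
Clauses are separated by ^.
Counting the conjuncts: 5 clauses.

5


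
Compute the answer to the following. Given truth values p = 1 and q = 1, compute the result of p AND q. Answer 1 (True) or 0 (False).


p = 1, q = 1
Operation: p AND q
Evaluate: 1 AND 1 = 1

1


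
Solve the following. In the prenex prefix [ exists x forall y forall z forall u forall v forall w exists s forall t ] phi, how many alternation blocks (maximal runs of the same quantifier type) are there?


Quantifier-type sequence: E A A A A A E A  (A=forall, E=exists)
Group into maximal same-type runs:
  Ex1 | Ax5 | Ex1 | Ax1
Number of blocks = 4

4


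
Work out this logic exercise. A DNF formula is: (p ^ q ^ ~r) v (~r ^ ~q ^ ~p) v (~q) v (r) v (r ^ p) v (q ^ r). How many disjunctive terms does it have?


A DNF formula is a disjunction of terms (conjunctions).
Terms are separated by v.
Counting the disjuncts: 6 terms.

6


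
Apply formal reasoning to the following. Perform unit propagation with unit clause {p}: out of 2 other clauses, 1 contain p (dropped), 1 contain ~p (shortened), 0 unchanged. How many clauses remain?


Satisfied (removed): 1
Shortened (remain): 1
Unchanged (remain): 0
Remaining = 1 + 0 = 1

1


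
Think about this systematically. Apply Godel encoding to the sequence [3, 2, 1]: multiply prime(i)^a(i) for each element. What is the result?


Encode each element as an exponent of the corresponding prime:
  2^3 = 8
  3^2 = 9
  5^1 = 5
Product = 8 * 9 * 5 = 360

360


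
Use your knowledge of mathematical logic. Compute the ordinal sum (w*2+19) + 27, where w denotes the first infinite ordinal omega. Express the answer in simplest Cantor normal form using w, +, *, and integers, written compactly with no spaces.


Compute (w*2+19) + 27.
Ordinal + is associative but NOT commutative; for finite n>0, n + w = w but w + n stays w+n.
By associativity: (w*2+19) + 27 = w*2 + (19+27) = w*2+46.
Result = w*2+46

w*2+46


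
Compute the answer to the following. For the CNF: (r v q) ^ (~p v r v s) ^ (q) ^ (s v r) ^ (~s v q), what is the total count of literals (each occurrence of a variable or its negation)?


Counting literals in each clause:
Clause 1: 2 literal(s)
Clause 2: 3 literal(s)
Clause 3: 1 literal(s)
Clause 4: 2 literal(s)
Clause 5: 2 literal(s)
Total = 10

10


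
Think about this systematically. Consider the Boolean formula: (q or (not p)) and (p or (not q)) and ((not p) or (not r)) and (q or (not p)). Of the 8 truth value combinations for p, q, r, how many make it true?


Evaluate all 8 assignments for p, q, r:
p=0, q=0, r=0: 1
p=0, q=0, r=1: 1
p=0, q=1, r=0: 0
p=0, q=1, r=1: 0
p=1, q=0, r=0: 0
p=1, q=0, r=1: 0
p=1, q=1, r=0: 1
p=1, q=1, r=1: 0
Satisfying count = 3

3


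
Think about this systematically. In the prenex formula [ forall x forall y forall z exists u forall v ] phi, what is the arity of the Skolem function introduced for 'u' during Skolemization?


Quantifier prefix: forall x forall y forall z exists u forall v
'u' is existentially quantified at position 4.
Universal variables preceding it: x, y, z
Skolem function arity = 3

3


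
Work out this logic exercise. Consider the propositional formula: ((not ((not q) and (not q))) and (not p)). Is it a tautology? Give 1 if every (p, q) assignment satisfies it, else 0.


Check all 4 assignments:
p=0, q=0: 0
p=0, q=1: 1
p=1, q=0: 0
p=1, q=1: 0
Satisfying count = 1/4.
Tautology iff count = 4: no.

0


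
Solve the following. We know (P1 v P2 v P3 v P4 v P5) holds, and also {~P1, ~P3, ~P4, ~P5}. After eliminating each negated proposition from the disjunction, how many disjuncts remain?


Original disjuncts (5): P1, P2, P3, P4, P5
Negated (eliminate): ~P1, ~P3, ~P4, ~P5
Remaining disjuncts: P2
Count = 5 - 4 = 1

1


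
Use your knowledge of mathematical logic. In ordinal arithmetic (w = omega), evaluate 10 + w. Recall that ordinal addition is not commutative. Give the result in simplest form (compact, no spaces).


Compute 10 + w.
Ordinal + is associative but NOT commutative; for finite n>0, n + w = w but w + n stays w+n.
Any finite left addend is absorbed by w on the right: 10 + w = w.
Result = w

w


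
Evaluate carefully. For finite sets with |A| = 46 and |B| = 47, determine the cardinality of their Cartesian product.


The Cartesian product A x B contains all ordered pairs (a, b).
|A x B| = |A| * |B| = 46 * 47 = 2162

2162


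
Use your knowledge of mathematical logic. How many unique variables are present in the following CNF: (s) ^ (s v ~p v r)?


Identify each variable that appears in the formula.
Variables found: p, r, s
Count = 3

3


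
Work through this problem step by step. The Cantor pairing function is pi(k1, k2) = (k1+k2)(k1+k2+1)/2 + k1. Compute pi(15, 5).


k1 + k2 = 20
(k1+k2)(k1+k2+1)/2 = 20 * 21 / 2 = 210
pi = 210 + 15 = 225

225


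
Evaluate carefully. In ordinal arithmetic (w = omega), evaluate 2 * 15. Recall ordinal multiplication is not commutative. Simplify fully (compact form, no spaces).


Compute 2 * 15.
Ordinal * is associative and left-distributive over +, but NOT commutative; for finite n>1, n*w = w but w*n stays w*n.
Both finite; ordinal * agrees with natural *: 2 * 15 = 30.
Result = 30

30


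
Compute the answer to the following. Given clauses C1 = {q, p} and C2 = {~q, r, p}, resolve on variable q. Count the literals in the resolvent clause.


Remove q from C1 and ~q from C2.
C1 remainder: {p}
C2 remainder: {r, p}
Union (resolvent): {p, r}
Resolvent has 2 literal(s).

2


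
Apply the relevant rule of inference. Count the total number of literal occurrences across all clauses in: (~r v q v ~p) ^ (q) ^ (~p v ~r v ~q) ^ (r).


Counting literals in each clause:
Clause 1: 3 literal(s)
Clause 2: 1 literal(s)
Clause 3: 3 literal(s)
Clause 4: 1 literal(s)
Total = 8

8


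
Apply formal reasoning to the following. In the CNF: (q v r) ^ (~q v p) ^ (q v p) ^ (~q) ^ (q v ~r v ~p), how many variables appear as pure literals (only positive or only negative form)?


Check each variable for pure literal status:
p: mixed (not pure)
q: mixed (not pure)
r: mixed (not pure)
Pure literal count = 0

0


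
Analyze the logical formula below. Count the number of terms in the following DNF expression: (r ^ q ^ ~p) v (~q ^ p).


A DNF formula is a disjunction of terms (conjunctions).
Terms are separated by v.
Counting the disjuncts: 2 terms.

2


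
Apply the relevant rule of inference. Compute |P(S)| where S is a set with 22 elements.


The power set of a set with n elements has 2^n elements.
|P(S)| = 2^22 = 4194304

4194304


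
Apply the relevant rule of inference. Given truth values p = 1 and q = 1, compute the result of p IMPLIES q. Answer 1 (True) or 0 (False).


p = 1, q = 1
Operation: p IMPLIES q
Evaluate: 1 IMPLIES 1 = 1

1


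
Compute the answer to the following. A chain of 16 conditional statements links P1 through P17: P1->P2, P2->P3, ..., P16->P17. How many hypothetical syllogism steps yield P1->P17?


With 16 implications in a chain connecting 17 propositions:
P1->P2, P2->P3, ..., P16->P17
Steps needed = (number of implications) - 1 = 16 - 1 = 15

15


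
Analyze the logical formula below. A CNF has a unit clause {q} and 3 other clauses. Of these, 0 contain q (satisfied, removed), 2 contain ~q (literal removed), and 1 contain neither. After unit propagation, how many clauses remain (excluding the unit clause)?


Satisfied (removed): 0
Shortened (remain): 2
Unchanged (remain): 1
Remaining = 2 + 1 = 3

3


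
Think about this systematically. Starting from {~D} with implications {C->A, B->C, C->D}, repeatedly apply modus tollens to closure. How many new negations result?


Initial negated facts: {~D}
Apply modus tollens to closure:
  ~D and C->D  =>  ~C
  ~C and B->C  =>  ~B
Final negated: {~B, ~C, ~D}
New negations: {~B, ~C}
Count = 2

2


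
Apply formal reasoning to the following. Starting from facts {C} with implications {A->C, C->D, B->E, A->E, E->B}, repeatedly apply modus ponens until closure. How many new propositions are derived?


Initial facts: {C}
Apply modus ponens to closure:
  C and C->D  =>  D
Final known: {C, D}
New propositions: {D}
Count = 1

1


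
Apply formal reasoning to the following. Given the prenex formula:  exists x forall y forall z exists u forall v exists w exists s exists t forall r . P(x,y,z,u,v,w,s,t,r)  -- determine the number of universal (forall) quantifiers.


Quantifier prefix: exists x forall y forall z exists u forall v exists w exists s exists t forall r
Mark each quantifier type:
  E U U E U E E E U
Universal count = 4, Existential count = 5
Asked for universal (forall) quantifiers: 4

4


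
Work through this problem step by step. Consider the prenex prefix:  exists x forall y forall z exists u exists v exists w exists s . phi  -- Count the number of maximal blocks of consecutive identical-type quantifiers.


Quantifier-type sequence: E A A E E E E  (A=forall, E=exists)
Group into maximal same-type runs:
  Ex1 | Ax2 | Ex4
Number of blocks = 3

3


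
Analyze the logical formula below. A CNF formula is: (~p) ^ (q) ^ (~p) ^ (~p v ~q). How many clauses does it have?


A CNF formula is a conjunction of clauses.
Clauses are separated by ^.
Counting the conjuncts: 4 clauses.

4


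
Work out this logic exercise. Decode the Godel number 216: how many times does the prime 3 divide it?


Factorize 216 by dividing by 3 repeatedly.
Division steps: 3 divides 216 exactly 3 time(s).
Exponent of 3 = 3

3


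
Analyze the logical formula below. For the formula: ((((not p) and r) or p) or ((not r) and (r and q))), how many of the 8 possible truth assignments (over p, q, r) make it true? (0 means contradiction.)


Check all 8 assignments:
p=0, q=0, r=0: 0
p=0, q=0, r=1: 1
p=0, q=1, r=0: 0
p=0, q=1, r=1: 1
p=1, q=0, r=0: 1
p=1, q=0, r=1: 1
p=1, q=1, r=0: 1
p=1, q=1, r=1: 1
Count of True = 6

6


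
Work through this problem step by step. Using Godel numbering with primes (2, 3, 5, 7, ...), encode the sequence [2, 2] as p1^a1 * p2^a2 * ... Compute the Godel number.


Encode each element as an exponent of the corresponding prime:
  2^2 = 4
  3^2 = 9
Product = 4 * 9 = 36

36


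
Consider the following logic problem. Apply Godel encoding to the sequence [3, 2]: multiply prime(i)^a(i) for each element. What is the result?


Encode each element as an exponent of the corresponding prime:
  2^3 = 8
  3^2 = 9
Product = 8 * 9 = 72

72


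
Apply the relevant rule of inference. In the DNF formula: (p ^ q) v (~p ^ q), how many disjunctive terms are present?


A DNF formula is a disjunction of terms (conjunctions).
Terms are separated by v.
Counting the disjuncts: 2 terms.

2


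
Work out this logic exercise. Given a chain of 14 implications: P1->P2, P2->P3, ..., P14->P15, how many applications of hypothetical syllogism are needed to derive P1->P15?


With 14 implications in a chain connecting 15 propositions:
P1->P2, P2->P3, ..., P14->P15
Steps needed = (number of implications) - 1 = 14 - 1 = 13

13


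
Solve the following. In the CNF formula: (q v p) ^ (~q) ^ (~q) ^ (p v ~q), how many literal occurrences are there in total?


Counting literals in each clause:
Clause 1: 2 literal(s)
Clause 2: 1 literal(s)
Clause 3: 1 literal(s)
Clause 4: 2 literal(s)
Total = 6

6


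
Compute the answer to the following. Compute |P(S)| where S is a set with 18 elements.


The power set of a set with n elements has 2^n elements.
|P(S)| = 2^18 = 262144

262144


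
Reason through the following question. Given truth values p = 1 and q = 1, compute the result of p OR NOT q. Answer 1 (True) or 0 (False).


p = 1, q = 1
Operation: p OR NOT q
Evaluate: 1 OR NOT 1 = 1

1
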